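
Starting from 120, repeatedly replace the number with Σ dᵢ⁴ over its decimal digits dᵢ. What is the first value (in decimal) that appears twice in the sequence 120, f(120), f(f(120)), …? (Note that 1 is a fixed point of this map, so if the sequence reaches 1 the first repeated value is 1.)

120 → 1⁴ + 2⁴ + 0⁴ = 1 + 16 + 0 = 17
17 → 1⁴ + 7⁴ = 1 + 2401 = 2402
2402 → 2⁴ + 4⁴ + 0⁴ + 2⁴ = 16 + 256 + 0 + 16 = 288
288 → 2⁴ + 8⁴ + 8⁴ = 16 + 4096 + 4096 = 8208
8208 → 8⁴ + 2⁴ + 0⁴ + 8⁴ = 4096 + 16 + 0 + 4096 = 8208  — 8208 already appeared earlier.

8208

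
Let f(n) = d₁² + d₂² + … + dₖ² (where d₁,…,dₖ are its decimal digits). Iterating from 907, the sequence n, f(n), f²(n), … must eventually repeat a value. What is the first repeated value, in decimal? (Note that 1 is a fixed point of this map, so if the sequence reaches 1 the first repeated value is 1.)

1

907 → 130
130 → 10
10 → 1  — reached the fixed point 1.
1 → 1, so 1 is the first repeated value.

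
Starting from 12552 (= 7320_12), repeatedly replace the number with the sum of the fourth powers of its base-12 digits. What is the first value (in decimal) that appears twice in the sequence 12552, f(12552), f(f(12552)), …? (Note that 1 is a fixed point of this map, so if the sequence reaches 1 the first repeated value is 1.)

12552 = (7,3,2,0)_12 → 2498
2498 = (1,5,4,2)_12 → 898
898 = (6,2,10)_12 → 11312
11312 = (6,6,6,8)_12 → 7984
7984 = (4,7,5,4)_12 → 3538
3538 = (2,0,6,10)_12 → 11312  — 11312 already appeared earlier.

11312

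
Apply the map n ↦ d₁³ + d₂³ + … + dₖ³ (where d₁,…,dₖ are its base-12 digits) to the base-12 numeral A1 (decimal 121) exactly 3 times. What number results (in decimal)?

121 = (10,1)_12 → 10³ + 1³ = 1000 + 1 = 1001
1001 = (6,11,5)_12 → 6³ + 11³ + 5³ = 216 + 1331 + 125 = 1672
1672 = (11,7,4)_12 → 11³ + 7³ + 4³ = 1331 + 343 + 64 = 1738

1738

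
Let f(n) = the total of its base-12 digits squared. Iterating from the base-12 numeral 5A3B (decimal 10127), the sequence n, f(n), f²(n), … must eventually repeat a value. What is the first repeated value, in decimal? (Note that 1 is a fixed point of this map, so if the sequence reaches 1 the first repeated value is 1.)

25

10127 = (5,10,3,11)_12 → 255
255 = (1,9,3)_12 → 91
91 = (7,7)_12 → 98
98 = (8,2)_12 → 68
68 = (5,8)_12 → 89
89 = (7,5)_12 → 74
74 = (6,2)_12 → 40
40 = (3,4)_12 → 25
25 = (2,1)_12 → 5
5 = (5)_12 → 25  — 25 already appeared earlier.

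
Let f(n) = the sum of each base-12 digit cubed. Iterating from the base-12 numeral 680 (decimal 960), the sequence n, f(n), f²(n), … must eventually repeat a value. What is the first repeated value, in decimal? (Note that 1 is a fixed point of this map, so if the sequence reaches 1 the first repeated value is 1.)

1

960 = (6,8,0)_12 → 6³ + 8³ + 0³ = 216 + 512 + 0 = 728
728 = (5,0,8)_12 → 5³ + 0³ + 8³ = 125 + 0 + 512 = 637
637 = (4,5,1)_12 → 4³ + 5³ + 1³ = 64 + 125 + 1 = 190
190 = (1,3,10)_12 → 1³ + 3³ + 10³ = 1 + 27 + 1000 = 1028
1028 = (7,1,8)_12 → 7³ + 1³ + 8³ = 343 + 1 + 512 = 856
856 = (5,11,4)_12 → 5³ + 11³ + 4³ = 125 + 1331 + 64 = 1520
1520 = (10,6,8)_12 → 10³ + 6³ + 8³ = 1000 + 216 + 512 = 1728
1728 = (1,0,0,0)_12 → 1³ + 0³ + 0³ + 0³ = 1 + 0 + 0 + 0 = 1  — reached the fixed point 1.
1 → 1, so 1 is the first repeated value.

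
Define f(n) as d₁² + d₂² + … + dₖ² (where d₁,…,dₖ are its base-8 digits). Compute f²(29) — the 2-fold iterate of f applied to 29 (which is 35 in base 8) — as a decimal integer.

20

29 = (3,5)_8 → 34
34 = (4,2)_8 → 20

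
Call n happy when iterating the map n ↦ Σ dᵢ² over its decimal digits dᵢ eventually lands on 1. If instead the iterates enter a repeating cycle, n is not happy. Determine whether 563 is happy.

563 → 70
70 → 49
49 → 97
97 → 130
130 → 10
10 → 1  — reached 1.

happy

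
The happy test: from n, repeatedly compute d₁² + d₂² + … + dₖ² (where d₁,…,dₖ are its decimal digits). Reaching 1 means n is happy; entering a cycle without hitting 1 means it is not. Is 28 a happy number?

happy

28 → 68
68 → 100
100 → 1  — reached 1.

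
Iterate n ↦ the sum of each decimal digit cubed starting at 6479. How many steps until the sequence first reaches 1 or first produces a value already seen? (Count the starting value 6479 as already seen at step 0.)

10

6479 → 1352
1352 → 161
161 → 218
218 → 521
521 → 134
134 → 92
92 → 737
737 → 713
713 → 371
371 → 371  — 371 repeats.
That took 10 steps.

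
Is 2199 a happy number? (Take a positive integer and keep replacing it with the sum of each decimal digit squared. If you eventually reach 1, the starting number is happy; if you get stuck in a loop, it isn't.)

2199 → 2² + 1² + 9² + 9² = 167
167 → 1² + 6² + 7² = 86
86 → 8² + 6² = 100
100 → 1² + 0² + 0² = 1  — reached 1.

happy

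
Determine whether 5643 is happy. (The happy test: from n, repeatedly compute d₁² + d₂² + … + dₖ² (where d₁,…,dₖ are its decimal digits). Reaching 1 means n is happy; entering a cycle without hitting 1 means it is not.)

5643 → 86
86 → 100
100 → 1  — reached 1.

happy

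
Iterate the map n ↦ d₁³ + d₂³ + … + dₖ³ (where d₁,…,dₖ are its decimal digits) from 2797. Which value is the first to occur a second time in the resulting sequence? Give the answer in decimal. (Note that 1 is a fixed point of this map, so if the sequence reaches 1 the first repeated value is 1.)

1

2797 → 2³ + 7³ + 9³ + 7³ = 1423
1423 → 1³ + 4³ + 2³ + 3³ = 100
100 → 1³ + 0³ + 0³ = 1  — reached the fixed point 1.
1 → 1, so 1 is the first repeated value.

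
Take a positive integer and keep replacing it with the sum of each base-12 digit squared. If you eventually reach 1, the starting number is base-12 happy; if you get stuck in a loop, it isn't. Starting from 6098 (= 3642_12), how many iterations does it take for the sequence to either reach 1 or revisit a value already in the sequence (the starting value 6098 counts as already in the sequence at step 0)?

4

6098 = (3,6,4,2)_12 → 3² + 6² + 4² + 2² = 9 + 36 + 16 + 4 = 65
65 = (5,5)_12 → 5² + 5² = 25 + 25 = 50
50 = (4,2)_12 → 4² + 2² = 16 + 4 = 20
20 = (1,8)_12 → 1² + 8² = 1 + 64 = 65  — 65 repeats.
That took 4 steps.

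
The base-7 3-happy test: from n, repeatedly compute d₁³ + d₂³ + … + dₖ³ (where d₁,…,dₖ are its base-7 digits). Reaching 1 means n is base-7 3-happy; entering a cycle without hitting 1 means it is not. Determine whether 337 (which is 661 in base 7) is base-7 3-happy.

base-7 3-happy

337 = (6,6,1)_7 → 6³ + 6³ + 1³ = 433
433 = (1,1,5,6)_7 → 1³ + 1³ + 5³ + 6³ = 343
343 = (1,0,0,0)_7 → 1³ + 0³ + 0³ + 0³ = 1  — reached 1.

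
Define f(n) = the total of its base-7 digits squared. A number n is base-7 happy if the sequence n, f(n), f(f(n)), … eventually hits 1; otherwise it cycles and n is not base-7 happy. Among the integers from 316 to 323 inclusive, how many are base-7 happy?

1

316: 316 → 46 → 52 → 10 → 10  (repeats 10)
317: 317 → 49 → 1  (reaches 1)
318: 318 → 54 → 26 → 34 → 52 → 10 → 10  (repeats 10)
319: 319 → 61 → 27 → 45 → 45  (repeats 45)
320: 320 → 70 → 10 → 10  (repeats 10)
321: 321 → 81 → 33 → 41 → 61 → 27 → 45 → 45  (repeats 45)
322: 322 → 52 → 10 → 10  (repeats 10)
323: 323 → 53 → 17 → 13 → 37 → 29 → 17  (repeats 17)
base-7 happy: 317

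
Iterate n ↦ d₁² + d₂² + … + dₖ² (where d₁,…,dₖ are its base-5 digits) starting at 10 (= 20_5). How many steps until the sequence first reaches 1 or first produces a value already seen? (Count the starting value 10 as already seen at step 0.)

10 = (2,0)_5 → 4
4 = (4)_5 → 16
16 = (3,1)_5 → 10  — 10 repeats.
That took 3 steps.

3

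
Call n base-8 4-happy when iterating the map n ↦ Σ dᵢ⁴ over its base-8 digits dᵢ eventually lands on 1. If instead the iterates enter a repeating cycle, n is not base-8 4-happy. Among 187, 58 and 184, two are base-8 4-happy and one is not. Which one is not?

187: 187 → 2498 → 2673 → 1923 → 1458 → 2624 → 626 → 1314 → 544 → 257 → 257  — repeats 257 (not base-8 4-happy)
58: 58 → 2417 → 2178 → 288 → 512 → 1  — reaches 1 (base-8 4-happy)
184: 184 → 2417 → 2178 → 288 → 512 → 1  — reaches 1 (base-8 4-happy)

187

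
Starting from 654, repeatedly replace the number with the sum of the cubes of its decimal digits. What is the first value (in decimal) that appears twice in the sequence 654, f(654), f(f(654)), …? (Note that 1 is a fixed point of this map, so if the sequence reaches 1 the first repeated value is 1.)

654 → 6³ + 5³ + 4³ = 216 + 125 + 64 = 405
405 → 4³ + 0³ + 5³ = 64 + 0 + 125 = 189
189 → 1³ + 8³ + 9³ = 1 + 512 + 729 = 1242
1242 → 1³ + 2³ + 4³ + 2³ = 1 + 8 + 64 + 8 = 81
81 → 8³ + 1³ = 512 + 1 = 513
513 → 5³ + 1³ + 3³ = 125 + 1 + 27 = 153
153 → 1³ + 5³ + 3³ = 1 + 125 + 27 = 153  — 153 already appeared earlier.

153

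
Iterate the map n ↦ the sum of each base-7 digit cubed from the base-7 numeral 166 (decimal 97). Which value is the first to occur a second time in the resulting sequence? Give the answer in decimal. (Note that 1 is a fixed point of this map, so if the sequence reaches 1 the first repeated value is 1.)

1

97 = (1,6,6)_7 → 1³ + 6³ + 6³ = 1 + 216 + 216 = 433
433 = (1,1,5,6)_7 → 1³ + 1³ + 5³ + 6³ = 1 + 1 + 125 + 216 = 343
343 = (1,0,0,0)_7 → 1³ + 0³ + 0³ + 0³ = 1 + 0 + 0 + 0 = 1  — reached the fixed point 1.
1 → 1, so 1 is the first repeated value.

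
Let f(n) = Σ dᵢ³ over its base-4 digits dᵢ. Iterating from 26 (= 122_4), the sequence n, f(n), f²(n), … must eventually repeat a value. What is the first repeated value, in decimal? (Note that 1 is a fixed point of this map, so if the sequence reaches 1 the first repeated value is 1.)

8

26 = (1,2,2)_4 → 1³ + 2³ + 2³ = 17
17 = (1,0,1)_4 → 1³ + 0³ + 1³ = 2
2 = (2)_4 → 2³ = 8
8 = (2,0)_4 → 2³ + 0³ = 8  — 8 already appeared earlier.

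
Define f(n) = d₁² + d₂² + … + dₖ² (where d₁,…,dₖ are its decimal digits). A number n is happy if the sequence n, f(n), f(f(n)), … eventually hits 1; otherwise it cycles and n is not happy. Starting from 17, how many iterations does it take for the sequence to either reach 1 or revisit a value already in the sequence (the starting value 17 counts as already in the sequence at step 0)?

17 → 50
50 → 25
25 → 29
29 → 85
85 → 89
89 → 145
145 → 42
42 → 20
20 → 4
4 → 16
16 → 37
37 → 58
58 → 89  — 89 repeats.
That took 13 steps.

13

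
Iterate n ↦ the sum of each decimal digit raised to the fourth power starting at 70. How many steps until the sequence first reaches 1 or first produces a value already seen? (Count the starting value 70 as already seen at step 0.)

70 → 7⁴ + 0⁴ = 2401 + 0 = 2401
2401 → 2⁴ + 4⁴ + 0⁴ + 1⁴ = 16 + 256 + 0 + 1 = 273
273 → 2⁴ + 7⁴ + 3⁴ = 16 + 2401 + 81 = 2498
2498 → 2⁴ + 4⁴ + 9⁴ + 8⁴ = 16 + 256 + 6561 + 4096 = 10929
10929 → 1⁴ + 0⁴ + 9⁴ + 2⁴ + 9⁴ = 1 + 0 + 6561 + 16 + 6561 = 13139
13139 → 1⁴ + 3⁴ + 1⁴ + 3⁴ + 9⁴ = 1 + 81 + 1 + 81 + 6561 = 6725
6725 → 6⁴ + 7⁴ + 2⁴ + 5⁴ = 1296 + 2401 + 16 + 625 = 4338
4338 → 4⁴ + 3⁴ + 3⁴ + 8⁴ = 256 + 81 + 81 + 4096 = 4514
4514 → 4⁴ + 5⁴ + 1⁴ + 4⁴ = 256 + 625 + 1 + 256 = 1138
1138 → 1⁴ + 1⁴ + 3⁴ + 8⁴ = 1 + 1 + 81 + 4096 = 4179
4179 → 4⁴ + 1⁴ + 7⁴ + 9⁴ = 256 + 1 + 2401 + 6561 = 9219
9219 → 9⁴ + 2⁴ + 1⁴ + 9⁴ = 6561 + 16 + 1 + 6561 = 13139  — 13139 repeats.
That took 12 steps.

12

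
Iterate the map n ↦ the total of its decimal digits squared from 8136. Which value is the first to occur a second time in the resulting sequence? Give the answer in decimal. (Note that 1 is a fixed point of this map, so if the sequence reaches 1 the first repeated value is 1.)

4

8136 → 8² + 1² + 3² + 6² = 110
110 → 1² + 1² + 0² = 2
2 → 2² = 4
4 → 4² = 16
16 → 1² + 6² = 37
37 → 3² + 7² = 58
58 → 5² + 8² = 89
89 → 8² + 9² = 145
145 → 1² + 4² + 5² = 42
42 → 4² + 2² = 20
20 → 2² + 0² = 4  — 4 already appeared earlier.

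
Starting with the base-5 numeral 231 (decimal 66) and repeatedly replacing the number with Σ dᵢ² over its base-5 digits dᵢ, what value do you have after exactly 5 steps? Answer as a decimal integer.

4

66 = (2,3,1)_5 → 14
14 = (2,4)_5 → 20
20 = (4,0)_5 → 16
16 = (3,1)_5 → 10
10 = (2,0)_5 → 4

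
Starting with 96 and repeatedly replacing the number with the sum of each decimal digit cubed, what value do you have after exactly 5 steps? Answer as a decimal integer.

513

96 → 9³ + 6³ = 945
945 → 9³ + 4³ + 5³ = 918
918 → 9³ + 1³ + 8³ = 1242
1242 → 1³ + 2³ + 4³ + 2³ = 81
81 → 8³ + 1³ = 513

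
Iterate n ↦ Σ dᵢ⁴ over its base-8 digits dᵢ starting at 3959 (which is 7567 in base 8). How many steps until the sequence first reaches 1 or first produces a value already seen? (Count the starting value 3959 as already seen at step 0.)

3959 = (7,5,6,7)_8 → 7⁴ + 5⁴ + 6⁴ + 7⁴ = 6723
6723 = (1,5,1,0,3)_8 → 1⁴ + 5⁴ + 1⁴ + 0⁴ + 3⁴ = 708
708 = (1,3,0,4)_8 → 1⁴ + 3⁴ + 0⁴ + 4⁴ = 338
338 = (5,2,2)_8 → 5⁴ + 2⁴ + 2⁴ = 657
657 = (1,2,2,1)_8 → 1⁴ + 2⁴ + 2⁴ + 1⁴ = 34
34 = (4,2)_8 → 4⁴ + 2⁴ = 272
272 = (4,2,0)_8 → 4⁴ + 2⁴ + 0⁴ = 272  — 272 repeats.
That took 7 steps.

7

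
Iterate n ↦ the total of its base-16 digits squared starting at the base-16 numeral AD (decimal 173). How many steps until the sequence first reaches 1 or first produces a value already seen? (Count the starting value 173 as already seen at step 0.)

173 = (10,13)_16 → 269
269 = (1,0,13)_16 → 170
170 = (10,10)_16 → 200
200 = (12,8)_16 → 208
208 = (13,0)_16 → 169
169 = (10,9)_16 → 181
181 = (11,5)_16 → 146
146 = (9,2)_16 → 85
85 = (5,5)_16 → 50
50 = (3,2)_16 → 13
13 = (13)_16 → 169  — 169 repeats.
That took 11 steps.

11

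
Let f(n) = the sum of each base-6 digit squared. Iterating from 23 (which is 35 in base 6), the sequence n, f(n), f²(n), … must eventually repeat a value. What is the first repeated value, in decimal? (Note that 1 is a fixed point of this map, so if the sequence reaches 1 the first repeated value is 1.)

23 = (3,5)_6 → 3² + 5² = 34
34 = (5,4)_6 → 5² + 4² = 41
41 = (1,0,5)_6 → 1² + 0² + 5² = 26
26 = (4,2)_6 → 4² + 2² = 20
20 = (3,2)_6 → 3² + 2² = 13
13 = (2,1)_6 → 2² + 1² = 5
5 = (5)_6 → 5² = 25
25 = (4,1)_6 → 4² + 1² = 17
17 = (2,5)_6 → 2² + 5² = 29
29 = (4,5)_6 → 4² + 5² = 41  — 41 already appeared earlier.

41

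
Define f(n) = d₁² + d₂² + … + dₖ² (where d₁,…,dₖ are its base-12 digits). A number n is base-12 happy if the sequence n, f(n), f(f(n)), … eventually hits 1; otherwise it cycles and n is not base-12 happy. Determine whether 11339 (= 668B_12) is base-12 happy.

not base-12 happy

11339 = (6,6,8,11)_12 → 6² + 6² + 8² + 11² = 257
257 = (1,9,5)_12 → 1² + 9² + 5² = 107
107 = (8,11)_12 → 8² + 11² = 185
185 = (1,3,5)_12 → 1² + 3² + 5² = 35
35 = (2,11)_12 → 2² + 11² = 125
125 = (10,5)_12 → 10² + 5² = 125  — 125 already seen; the sequence cycles without reaching 1.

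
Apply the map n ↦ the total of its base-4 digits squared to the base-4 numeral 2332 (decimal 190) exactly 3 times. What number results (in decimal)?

5

190 = (2,3,3,2)_4 → 26
26 = (1,2,2)_4 → 9
9 = (2,1)_4 → 5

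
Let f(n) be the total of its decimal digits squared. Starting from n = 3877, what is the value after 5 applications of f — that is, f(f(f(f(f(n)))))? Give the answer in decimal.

16

3877 → 3² + 8² + 7² + 7² = 9 + 64 + 49 + 49 = 171
171 → 1² + 7² + 1² = 1 + 49 + 1 = 51
51 → 5² + 1² = 25 + 1 = 26
26 → 2² + 6² = 4 + 36 = 40
40 → 4² + 0² = 16 + 0 = 16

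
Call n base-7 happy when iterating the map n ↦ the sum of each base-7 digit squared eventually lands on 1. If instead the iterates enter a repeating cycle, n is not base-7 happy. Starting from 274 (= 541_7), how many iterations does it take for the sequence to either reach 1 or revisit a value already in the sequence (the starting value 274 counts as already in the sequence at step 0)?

274 = (5,4,1)_7 → 5² + 4² + 1² = 25 + 16 + 1 = 42
42 = (6,0)_7 → 6² + 0² = 36 + 0 = 36
36 = (5,1)_7 → 5² + 1² = 25 + 1 = 26
26 = (3,5)_7 → 3² + 5² = 9 + 25 = 34
34 = (4,6)_7 → 4² + 6² = 16 + 36 = 52
52 = (1,0,3)_7 → 1² + 0² + 3² = 1 + 0 + 9 = 10
10 = (1,3)_7 → 1² + 3² = 1 + 9 = 10  — 10 repeats.
That took 7 steps.

7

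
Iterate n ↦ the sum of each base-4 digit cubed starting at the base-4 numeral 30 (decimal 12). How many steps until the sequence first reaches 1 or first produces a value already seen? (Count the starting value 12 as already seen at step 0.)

12 = (3,0)_4 → 27
27 = (1,2,3)_4 → 36
36 = (2,1,0)_4 → 9
9 = (2,1)_4 → 9  — 9 repeats.
That took 4 steps.

4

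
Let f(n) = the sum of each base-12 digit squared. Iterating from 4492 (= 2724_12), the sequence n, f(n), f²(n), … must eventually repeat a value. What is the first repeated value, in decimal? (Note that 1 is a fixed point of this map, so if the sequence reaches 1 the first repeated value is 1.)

100

4492 = (2,7,2,4)_12 → 2² + 7² + 2² + 4² = 73
73 = (6,1)_12 → 6² + 1² = 37
37 = (3,1)_12 → 3² + 1² = 10
10 = (10)_12 → 10² = 100
100 = (8,4)_12 → 8² + 4² = 80
80 = (6,8)_12 → 6² + 8² = 100  — 100 already appeared earlier.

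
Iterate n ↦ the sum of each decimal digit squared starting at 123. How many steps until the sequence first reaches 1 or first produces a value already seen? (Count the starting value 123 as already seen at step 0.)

15

123 → 1² + 2² + 3² = 1 + 4 + 9 = 14
14 → 1² + 4² = 1 + 16 = 17
17 → 1² + 7² = 1 + 49 = 50
50 → 5² + 0² = 25 + 0 = 25
25 → 2² + 5² = 4 + 25 = 29
29 → 2² + 9² = 4 + 81 = 85
85 → 8² + 5² = 64 + 25 = 89
89 → 8² + 9² = 64 + 81 = 145
145 → 1² + 4² + 5² = 1 + 16 + 25 = 42
42 → 4² + 2² = 16 + 4 = 20
20 → 2² + 0² = 4 + 0 = 4
4 → 4² = 16
16 → 1² + 6² = 1 + 36 = 37
37 → 3² + 7² = 9 + 49 = 58
58 → 5² + 8² = 25 + 64 = 89  — 89 repeats.
That took 15 steps.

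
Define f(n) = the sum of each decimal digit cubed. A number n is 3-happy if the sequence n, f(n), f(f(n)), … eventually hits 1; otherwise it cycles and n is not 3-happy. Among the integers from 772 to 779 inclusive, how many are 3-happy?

772: 772 → 694 → 1009 → 730 → 370 → 370  — not 3-happy
773: 773 → 713 → 371 → 371  — not 3-happy
774: 774 → 750 → 468 → 792 → 1080 → 513 → 153 → 153  — not 3-happy
775: 775 → 811 → 514 → 190 → 730 → 370 → 370  — not 3-happy
776: 776 → 902 → 737 → 713 → 371 → 371  — not 3-happy
777: 777 → 1029 → 738 → 882 → 1032 → 36 → 243 → 99 → 1458 → 702 → 351 → 153 → 153  — not 3-happy
778: 778 → 1198 → 1243 → 100 → 1  — 3-happy
779: 779 → 1415 → 191 → 731 → 371 → 371  — not 3-happy
3-happy: 778

1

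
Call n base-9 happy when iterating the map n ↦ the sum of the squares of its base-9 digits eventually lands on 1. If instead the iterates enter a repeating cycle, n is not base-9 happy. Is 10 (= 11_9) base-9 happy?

10 = (1,1)_9 → 2
2 = (2)_9 → 4
4 = (4)_9 → 16
16 = (1,7)_9 → 50
50 = (5,5)_9 → 50  — 50 already seen; the sequence cycles without reaching 1.

not base-9 happy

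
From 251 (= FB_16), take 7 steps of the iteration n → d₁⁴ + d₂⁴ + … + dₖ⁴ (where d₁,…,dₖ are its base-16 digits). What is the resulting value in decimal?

251 = (15,11)_16 → 15⁴ + 11⁴ = 50625 + 14641 = 65266
65266 = (15,14,15,2)_16 → 15⁴ + 14⁴ + 15⁴ + 2⁴ = 50625 + 38416 + 50625 + 16 = 139682
139682 = (2,2,1,10,2)_16 → 2⁴ + 2⁴ + 1⁴ + 10⁴ + 2⁴ = 16 + 16 + 1 + 10000 + 16 = 10049
10049 = (2,7,4,1)_16 → 2⁴ + 7⁴ + 4⁴ + 1⁴ = 16 + 2401 + 256 + 1 = 2674
2674 = (10,7,2)_16 → 10⁴ + 7⁴ + 2⁴ = 10000 + 2401 + 16 = 12417
12417 = (3,0,8,1)_16 → 3⁴ + 0⁴ + 8⁴ + 1⁴ = 81 + 0 + 4096 + 1 = 4178
4178 = (1,0,5,2)_16 → 1⁴ + 0⁴ + 5⁴ + 2⁴ = 1 + 0 + 625 + 16 = 642

642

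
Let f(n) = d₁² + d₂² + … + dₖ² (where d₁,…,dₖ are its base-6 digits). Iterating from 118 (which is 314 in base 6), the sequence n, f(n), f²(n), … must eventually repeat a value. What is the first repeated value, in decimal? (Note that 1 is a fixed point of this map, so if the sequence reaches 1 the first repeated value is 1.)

26

118 = (3,1,4)_6 → 3² + 1² + 4² = 9 + 1 + 16 = 26
26 = (4,2)_6 → 4² + 2² = 16 + 4 = 20
20 = (3,2)_6 → 3² + 2² = 9 + 4 = 13
13 = (2,1)_6 → 2² + 1² = 4 + 1 = 5
5 = (5)_6 → 5² = 25
25 = (4,1)_6 → 4² + 1² = 16 + 1 = 17
17 = (2,5)_6 → 2² + 5² = 4 + 25 = 29
29 = (4,5)_6 → 4² + 5² = 16 + 25 = 41
41 = (1,0,5)_6 → 1² + 0² + 5² = 1 + 0 + 25 = 26  — 26 already appeared earlier.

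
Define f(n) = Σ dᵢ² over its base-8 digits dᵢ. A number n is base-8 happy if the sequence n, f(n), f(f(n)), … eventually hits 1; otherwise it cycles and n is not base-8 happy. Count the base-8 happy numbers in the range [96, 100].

1

96: 96 → 17 → 5 → 25 → 10 → 5  — not base-8 happy
97: 97 → 18 → 8 → 1  — base-8 happy
98: 98 → 21 → 29 → 34 → 20 → 20  — not base-8 happy
99: 99 → 26 → 13 → 26  — not base-8 happy
100: 100 → 33 → 17 → 5 → 25 → 10 → 5  — not base-8 happy
base-8 happy: 97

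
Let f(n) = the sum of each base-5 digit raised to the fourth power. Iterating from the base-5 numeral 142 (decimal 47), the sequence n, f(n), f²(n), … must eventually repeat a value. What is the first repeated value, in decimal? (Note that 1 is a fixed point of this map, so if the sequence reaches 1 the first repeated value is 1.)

47 = (1,4,2)_5 → 273
273 = (2,0,4,3)_5 → 353
353 = (2,4,0,3)_5 → 353  — 353 already appeared earlier.

353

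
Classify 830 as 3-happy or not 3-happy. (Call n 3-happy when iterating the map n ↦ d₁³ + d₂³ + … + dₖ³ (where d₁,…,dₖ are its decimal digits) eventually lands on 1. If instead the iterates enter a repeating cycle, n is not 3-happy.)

830 → 539
539 → 881
881 → 1025
1025 → 134
134 → 92
92 → 737
737 → 713
713 → 371
371 → 371  — 371 already seen; the sequence cycles without reaching 1.

not 3-happy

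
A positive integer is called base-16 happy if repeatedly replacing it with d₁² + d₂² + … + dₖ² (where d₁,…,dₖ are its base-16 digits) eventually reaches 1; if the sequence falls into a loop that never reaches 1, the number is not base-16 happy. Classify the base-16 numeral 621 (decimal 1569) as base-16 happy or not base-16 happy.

not base-16 happy

1569 = (6,2,1)_16 → 41
41 = (2,9)_16 → 85
85 = (5,5)_16 → 50
50 = (3,2)_16 → 13
13 = (13)_16 → 169
169 = (10,9)_16 → 181
181 = (11,5)_16 → 146
146 = (9,2)_16 → 85  — 85 already seen; the sequence cycles without reaching 1.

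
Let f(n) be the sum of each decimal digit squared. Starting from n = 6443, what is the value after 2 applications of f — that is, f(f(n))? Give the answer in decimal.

98

6443 → 77
77 → 98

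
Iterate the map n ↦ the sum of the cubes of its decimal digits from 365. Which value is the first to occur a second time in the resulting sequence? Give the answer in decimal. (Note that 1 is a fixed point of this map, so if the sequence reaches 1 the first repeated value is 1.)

371

365 → 3³ + 6³ + 5³ = 27 + 216 + 125 = 368
368 → 3³ + 6³ + 8³ = 27 + 216 + 512 = 755
755 → 7³ + 5³ + 5³ = 343 + 125 + 125 = 593
593 → 5³ + 9³ + 3³ = 125 + 729 + 27 = 881
881 → 8³ + 8³ + 1³ = 512 + 512 + 1 = 1025
1025 → 1³ + 0³ + 2³ + 5³ = 1 + 0 + 8 + 125 = 134
134 → 1³ + 3³ + 4³ = 1 + 27 + 64 = 92
92 → 9³ + 2³ = 729 + 8 = 737
737 → 7³ + 3³ + 7³ = 343 + 27 + 343 = 713
713 → 7³ + 1³ + 3³ = 343 + 1 + 27 = 371
371 → 3³ + 7³ + 1³ = 27 + 343 + 1 = 371  — 371 already appeared earlier.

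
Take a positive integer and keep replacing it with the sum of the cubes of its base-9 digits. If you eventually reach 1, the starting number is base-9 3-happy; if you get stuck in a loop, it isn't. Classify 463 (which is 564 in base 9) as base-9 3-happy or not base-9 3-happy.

base-9 3-happy

463 = (5,6,4)_9 → 5³ + 6³ + 4³ = 405
405 = (5,0,0)_9 → 5³ + 0³ + 0³ = 125
125 = (1,4,8)_9 → 1³ + 4³ + 8³ = 577
577 = (7,1,1)_9 → 7³ + 1³ + 1³ = 345
345 = (4,2,3)_9 → 4³ + 2³ + 3³ = 99
99 = (1,2,0)_9 → 1³ + 2³ + 0³ = 9
9 = (1,0)_9 → 1³ + 0³ = 1  — reached 1.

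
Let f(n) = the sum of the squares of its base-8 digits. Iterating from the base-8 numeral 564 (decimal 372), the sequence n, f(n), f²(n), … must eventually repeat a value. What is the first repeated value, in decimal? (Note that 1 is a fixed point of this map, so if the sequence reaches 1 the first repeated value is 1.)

1

372 = (5,6,4)_8 → 5² + 6² + 4² = 77
77 = (1,1,5)_8 → 1² + 1² + 5² = 27
27 = (3,3)_8 → 3² + 3² = 18
18 = (2,2)_8 → 2² + 2² = 8
8 = (1,0)_8 → 1² + 0² = 1  — reached the fixed point 1.
1 → 1, so 1 is the first repeated value.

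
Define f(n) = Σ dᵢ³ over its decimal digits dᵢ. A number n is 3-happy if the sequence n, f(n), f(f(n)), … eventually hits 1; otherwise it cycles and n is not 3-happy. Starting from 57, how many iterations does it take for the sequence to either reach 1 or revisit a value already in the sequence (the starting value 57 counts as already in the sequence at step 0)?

6

57 → 5³ + 7³ = 125 + 343 = 468
468 → 4³ + 6³ + 8³ = 64 + 216 + 512 = 792
792 → 7³ + 9³ + 2³ = 343 + 729 + 8 = 1080
1080 → 1³ + 0³ + 8³ + 0³ = 1 + 0 + 512 + 0 = 513
513 → 5³ + 1³ + 3³ = 125 + 1 + 27 = 153
153 → 1³ + 5³ + 3³ = 1 + 125 + 27 = 153  — 153 repeats.
That took 6 steps.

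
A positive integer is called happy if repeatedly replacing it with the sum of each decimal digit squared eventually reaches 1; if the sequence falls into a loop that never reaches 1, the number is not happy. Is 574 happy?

574 → 5² + 7² + 4² = 25 + 49 + 16 = 90
90 → 9² + 0² = 81 + 0 = 81
81 → 8² + 1² = 64 + 1 = 65
65 → 6² + 5² = 36 + 25 = 61
61 → 6² + 1² = 36 + 1 = 37
37 → 3² + 7² = 9 + 49 = 58
58 → 5² + 8² = 25 + 64 = 89
89 → 8² + 9² = 64 + 81 = 145
145 → 1² + 4² + 5² = 1 + 16 + 25 = 42
42 → 4² + 2² = 16 + 4 = 20
20 → 2² + 0² = 4 + 0 = 4
4 → 4² = 16
16 → 1² + 6² = 1 + 36 = 37  — 37 already seen; the sequence cycles without reaching 1.

not happy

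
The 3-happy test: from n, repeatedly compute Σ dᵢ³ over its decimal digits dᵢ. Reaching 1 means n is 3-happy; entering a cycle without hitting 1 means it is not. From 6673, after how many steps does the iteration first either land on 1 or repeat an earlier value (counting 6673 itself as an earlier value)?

6

6673 → 802
802 → 520
520 → 133
133 → 55
55 → 250
250 → 133  — 133 repeats.
That took 6 steps.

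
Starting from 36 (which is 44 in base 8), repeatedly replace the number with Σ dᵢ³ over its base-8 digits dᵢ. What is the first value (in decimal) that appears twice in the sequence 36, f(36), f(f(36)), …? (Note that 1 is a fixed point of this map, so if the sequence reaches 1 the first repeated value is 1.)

36 = (4,4)_8 → 4³ + 4³ = 128
128 = (2,0,0)_8 → 2³ + 0³ + 0³ = 8
8 = (1,0)_8 → 1³ + 0³ = 1  — reached the fixed point 1.
1 → 1, so 1 is the first repeated value.

1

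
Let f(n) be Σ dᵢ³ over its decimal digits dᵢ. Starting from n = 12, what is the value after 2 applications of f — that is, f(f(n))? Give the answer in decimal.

12 → 1³ + 2³ = 9
9 → 9³ = 729

729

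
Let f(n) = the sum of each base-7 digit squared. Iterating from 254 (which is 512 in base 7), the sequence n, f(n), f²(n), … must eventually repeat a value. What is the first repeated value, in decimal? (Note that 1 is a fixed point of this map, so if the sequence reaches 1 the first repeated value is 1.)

254 = (5,1,2)_7 → 5² + 1² + 2² = 25 + 1 + 4 = 30
30 = (4,2)_7 → 4² + 2² = 16 + 4 = 20
20 = (2,6)_7 → 2² + 6² = 4 + 36 = 40
40 = (5,5)_7 → 5² + 5² = 25 + 25 = 50
50 = (1,0,1)_7 → 1² + 0² + 1² = 1 + 0 + 1 = 2
2 = (2)_7 → 2² = 4
4 = (4)_7 → 4² = 16
16 = (2,2)_7 → 2² + 2² = 4 + 4 = 8
8 = (1,1)_7 → 1² + 1² = 1 + 1 = 2  — 2 already appeared earlier.

2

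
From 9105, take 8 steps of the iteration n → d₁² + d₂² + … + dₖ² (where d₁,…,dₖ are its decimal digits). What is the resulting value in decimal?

42

9105 → 9² + 1² + 0² + 5² = 107
107 → 1² + 0² + 7² = 50
50 → 5² + 0² = 25
25 → 2² + 5² = 29
29 → 2² + 9² = 85
85 → 8² + 5² = 89
89 → 8² + 9² = 145
145 → 1² + 4² + 5² = 42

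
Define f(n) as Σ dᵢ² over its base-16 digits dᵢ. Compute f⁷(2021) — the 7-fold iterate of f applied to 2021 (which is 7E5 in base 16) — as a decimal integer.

2021 = (7,14,5)_16 → 7² + 14² + 5² = 49 + 196 + 25 = 270
270 = (1,0,14)_16 → 1² + 0² + 14² = 1 + 0 + 196 = 197
197 = (12,5)_16 → 12² + 5² = 144 + 25 = 169
169 = (10,9)_16 → 10² + 9² = 100 + 81 = 181
181 = (11,5)_16 → 11² + 5² = 121 + 25 = 146
146 = (9,2)_16 → 9² + 2² = 81 + 4 = 85
85 = (5,5)_16 → 5² + 5² = 25 + 25 = 50

50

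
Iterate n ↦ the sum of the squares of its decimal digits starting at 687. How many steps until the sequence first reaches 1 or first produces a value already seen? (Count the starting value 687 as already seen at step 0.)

687 → 6² + 8² + 7² = 149
149 → 1² + 4² + 9² = 98
98 → 9² + 8² = 145
145 → 1² + 4² + 5² = 42
42 → 4² + 2² = 20
20 → 2² + 0² = 4
4 → 4² = 16
16 → 1² + 6² = 37
37 → 3² + 7² = 58
58 → 5² + 8² = 89
89 → 8² + 9² = 145  — 145 repeats.
That took 11 steps.

11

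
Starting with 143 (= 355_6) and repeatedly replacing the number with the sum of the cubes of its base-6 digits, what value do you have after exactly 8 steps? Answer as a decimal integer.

143 = (3,5,5)_6 → 3³ + 5³ + 5³ = 27 + 125 + 125 = 277
277 = (1,1,4,1)_6 → 1³ + 1³ + 4³ + 1³ = 1 + 1 + 64 + 1 = 67
67 = (1,5,1)_6 → 1³ + 5³ + 1³ = 1 + 125 + 1 = 127
127 = (3,3,1)_6 → 3³ + 3³ + 1³ = 27 + 27 + 1 = 55
55 = (1,3,1)_6 → 1³ + 3³ + 1³ = 1 + 27 + 1 = 29
29 = (4,5)_6 → 4³ + 5³ = 64 + 125 = 189
189 = (5,1,3)_6 → 5³ + 1³ + 3³ = 125 + 1 + 27 = 153
153 = (4,1,3)_6 → 4³ + 1³ + 3³ = 64 + 1 + 27 = 92

92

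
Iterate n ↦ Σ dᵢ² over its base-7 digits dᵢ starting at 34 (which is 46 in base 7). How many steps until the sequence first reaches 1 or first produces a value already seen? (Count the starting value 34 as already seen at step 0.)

34 = (4,6)_7 → 4² + 6² = 52
52 = (1,0,3)_7 → 1² + 0² + 3² = 10
10 = (1,3)_7 → 1² + 3² = 10  — 10 repeats.
That took 3 steps.

3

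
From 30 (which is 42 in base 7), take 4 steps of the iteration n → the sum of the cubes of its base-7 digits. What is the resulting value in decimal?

72

30 = (4,2)_7 → 4³ + 2³ = 72
72 = (1,3,2)_7 → 1³ + 3³ + 2³ = 36
36 = (5,1)_7 → 5³ + 1³ = 126
126 = (2,4,0)_7 → 2³ + 4³ + 0³ = 72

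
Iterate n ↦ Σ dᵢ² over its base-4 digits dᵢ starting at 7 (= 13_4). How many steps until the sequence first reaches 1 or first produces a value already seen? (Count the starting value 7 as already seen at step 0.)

4

7 = (1,3)_4 → 1² + 3² = 1 + 9 = 10
10 = (2,2)_4 → 2² + 2² = 4 + 4 = 8
8 = (2,0)_4 → 2² + 0² = 4 + 0 = 4
4 = (1,0)_4 → 1² + 0² = 1 + 0 = 1  — reached 1.
That took 4 steps.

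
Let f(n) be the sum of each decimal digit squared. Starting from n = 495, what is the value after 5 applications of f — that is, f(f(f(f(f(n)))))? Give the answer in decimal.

495 → 4² + 9² + 5² = 122
122 → 1² + 2² + 2² = 9
9 → 9² = 81
81 → 8² + 1² = 65
65 → 6² + 5² = 61

61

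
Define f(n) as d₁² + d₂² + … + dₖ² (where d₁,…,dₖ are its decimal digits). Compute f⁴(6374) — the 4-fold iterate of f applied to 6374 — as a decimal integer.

16

6374 → 6² + 3² + 7² + 4² = 110
110 → 1² + 1² + 0² = 2
2 → 2² = 4
4 → 4² = 16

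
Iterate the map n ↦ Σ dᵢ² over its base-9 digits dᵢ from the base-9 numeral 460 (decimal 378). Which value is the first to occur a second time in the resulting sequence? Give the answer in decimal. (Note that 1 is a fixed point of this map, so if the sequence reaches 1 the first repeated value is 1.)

74

378 = (4,6,0)_9 → 4² + 6² + 0² = 16 + 36 + 0 = 52
52 = (5,7)_9 → 5² + 7² = 25 + 49 = 74
74 = (8,2)_9 → 8² + 2² = 64 + 4 = 68
68 = (7,5)_9 → 7² + 5² = 49 + 25 = 74  — 74 already appeared earlier.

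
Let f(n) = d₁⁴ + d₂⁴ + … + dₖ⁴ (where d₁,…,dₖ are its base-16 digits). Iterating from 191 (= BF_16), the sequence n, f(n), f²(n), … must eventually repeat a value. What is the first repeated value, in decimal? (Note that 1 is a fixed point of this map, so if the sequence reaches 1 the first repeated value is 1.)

1

191 = (11,15)_16 → 11⁴ + 15⁴ = 65266
65266 = (15,14,15,2)_16 → 15⁴ + 14⁴ + 15⁴ + 2⁴ = 139682
139682 = (2,2,1,10,2)_16 → 2⁴ + 2⁴ + 1⁴ + 10⁴ + 2⁴ = 10049
10049 = (2,7,4,1)_16 → 2⁴ + 7⁴ + 4⁴ + 1⁴ = 2674
2674 = (10,7,2)_16 → 10⁴ + 7⁴ + 2⁴ = 12417
12417 = (3,0,8,1)_16 → 3⁴ + 0⁴ + 8⁴ + 1⁴ = 4178
4178 = (1,0,5,2)_16 → 1⁴ + 0⁴ + 5⁴ + 2⁴ = 642
642 = (2,8,2)_16 → 2⁴ + 8⁴ + 2⁴ = 4128
4128 = (1,0,2,0)_16 → 1⁴ + 0⁴ + 2⁴ + 0⁴ = 17
17 = (1,1)_16 → 1⁴ + 1⁴ = 2
2 = (2)_16 → 2⁴ = 16
16 = (1,0)_16 → 1⁴ + 0⁴ = 1  — reached the fixed point 1.
1 → 1, so 1 is the first repeated value.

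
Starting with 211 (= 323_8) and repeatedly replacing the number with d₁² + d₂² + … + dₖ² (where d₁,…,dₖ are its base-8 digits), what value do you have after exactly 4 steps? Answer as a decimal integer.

10

211 = (3,2,3)_8 → 3² + 2² + 3² = 22
22 = (2,6)_8 → 2² + 6² = 40
40 = (5,0)_8 → 5² + 0² = 25
25 = (3,1)_8 → 3² + 1² = 10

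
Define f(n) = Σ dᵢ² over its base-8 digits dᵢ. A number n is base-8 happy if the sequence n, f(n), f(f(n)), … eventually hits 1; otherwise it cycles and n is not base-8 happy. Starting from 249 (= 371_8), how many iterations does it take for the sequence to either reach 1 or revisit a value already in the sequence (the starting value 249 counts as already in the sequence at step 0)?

11

249 = (3,7,1)_8 → 3² + 7² + 1² = 59
59 = (7,3)_8 → 7² + 3² = 58
58 = (7,2)_8 → 7² + 2² = 53
53 = (6,5)_8 → 6² + 5² = 61
61 = (7,5)_8 → 7² + 5² = 74
74 = (1,1,2)_8 → 1² + 1² + 2² = 6
6 = (6)_8 → 6² = 36
36 = (4,4)_8 → 4² + 4² = 32
32 = (4,0)_8 → 4² + 0² = 16
16 = (2,0)_8 → 2² + 0² = 4
4 = (4)_8 → 4² = 16  — 16 repeats.
That took 11 steps.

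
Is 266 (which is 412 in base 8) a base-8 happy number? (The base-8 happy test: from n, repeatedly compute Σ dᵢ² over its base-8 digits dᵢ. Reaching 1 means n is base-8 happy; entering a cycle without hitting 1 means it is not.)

266 = (4,1,2)_8 → 4² + 1² + 2² = 16 + 1 + 4 = 21
21 = (2,5)_8 → 2² + 5² = 4 + 25 = 29
29 = (3,5)_8 → 3² + 5² = 9 + 25 = 34
34 = (4,2)_8 → 4² + 2² = 16 + 4 = 20
20 = (2,4)_8 → 2² + 4² = 4 + 16 = 20  — 20 already seen; the sequence cycles without reaching 1.

not base-8 happy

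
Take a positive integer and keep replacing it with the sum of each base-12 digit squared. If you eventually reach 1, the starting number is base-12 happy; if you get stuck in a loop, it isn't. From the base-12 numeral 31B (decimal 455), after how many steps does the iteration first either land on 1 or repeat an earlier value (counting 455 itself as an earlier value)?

5

455 = (3,1,11)_12 → 3² + 1² + 11² = 9 + 1 + 121 = 131
131 = (10,11)_12 → 10² + 11² = 100 + 121 = 221
221 = (1,6,5)_12 → 1² + 6² + 5² = 1 + 36 + 25 = 62
62 = (5,2)_12 → 5² + 2² = 25 + 4 = 29
29 = (2,5)_12 → 2² + 5² = 4 + 25 = 29  — 29 repeats.
That took 5 steps.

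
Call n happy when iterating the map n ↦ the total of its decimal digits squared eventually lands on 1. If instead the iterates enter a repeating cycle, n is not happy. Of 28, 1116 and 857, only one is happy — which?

28

28: 28 → 68 → 100 → 1  — reaches 1 (happy)
1116: 1116 → 39 → 90 → 81 → 65 → 61 → 37 → 58 → 89 → 145 → 42 → 20 → 4 → 16 → 37  — repeats 37 (not happy)
857: 857 → 138 → 74 → 65 → 61 → 37 → 58 → 89 → 145 → 42 → 20 → 4 → 16 → 37  — repeats 37 (not happy)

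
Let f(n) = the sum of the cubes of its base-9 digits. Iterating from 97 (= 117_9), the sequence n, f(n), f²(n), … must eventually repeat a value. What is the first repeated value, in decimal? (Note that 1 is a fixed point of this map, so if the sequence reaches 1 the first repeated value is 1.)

97 = (1,1,7)_9 → 1³ + 1³ + 7³ = 1 + 1 + 343 = 345
345 = (4,2,3)_9 → 4³ + 2³ + 3³ = 64 + 8 + 27 = 99
99 = (1,2,0)_9 → 1³ + 2³ + 0³ = 1 + 8 + 0 = 9
9 = (1,0)_9 → 1³ + 0³ = 1 + 0 = 1  — reached the fixed point 1.
1 → 1, so 1 is the first repeated value.

1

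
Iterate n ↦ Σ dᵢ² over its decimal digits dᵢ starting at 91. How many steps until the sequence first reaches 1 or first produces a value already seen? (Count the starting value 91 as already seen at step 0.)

91 → 9² + 1² = 82
82 → 8² + 2² = 68
68 → 6² + 8² = 100
100 → 1² + 0² + 0² = 1  — reached 1.
That took 4 steps.

4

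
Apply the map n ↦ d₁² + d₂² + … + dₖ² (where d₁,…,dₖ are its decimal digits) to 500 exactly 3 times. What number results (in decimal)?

500 → 5² + 0² + 0² = 25
25 → 2² + 5² = 29
29 → 2² + 9² = 85

85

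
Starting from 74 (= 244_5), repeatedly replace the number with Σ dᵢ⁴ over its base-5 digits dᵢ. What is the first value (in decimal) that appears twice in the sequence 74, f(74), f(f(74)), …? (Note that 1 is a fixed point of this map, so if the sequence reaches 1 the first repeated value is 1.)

528

74 = (2,4,4)_5 → 528
528 = (4,1,0,3)_5 → 338
338 = (2,3,2,3)_5 → 194
194 = (1,2,3,4)_5 → 354
354 = (2,4,0,4)_5 → 528  — 528 already appeared earlier.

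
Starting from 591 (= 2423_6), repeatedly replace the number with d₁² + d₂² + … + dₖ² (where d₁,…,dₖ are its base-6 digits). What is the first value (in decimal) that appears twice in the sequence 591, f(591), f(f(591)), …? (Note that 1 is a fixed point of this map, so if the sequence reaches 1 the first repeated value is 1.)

41

591 = (2,4,2,3)_6 → 2² + 4² + 2² + 3² = 33
33 = (5,3)_6 → 5² + 3² = 34
34 = (5,4)_6 → 5² + 4² = 41
41 = (1,0,5)_6 → 1² + 0² + 5² = 26
26 = (4,2)_6 → 4² + 2² = 20
20 = (3,2)_6 → 3² + 2² = 13
13 = (2,1)_6 → 2² + 1² = 5
5 = (5)_6 → 5² = 25
25 = (4,1)_6 → 4² + 1² = 17
17 = (2,5)_6 → 2² + 5² = 29
29 = (4,5)_6 → 4² + 5² = 41  — 41 already appeared earlier.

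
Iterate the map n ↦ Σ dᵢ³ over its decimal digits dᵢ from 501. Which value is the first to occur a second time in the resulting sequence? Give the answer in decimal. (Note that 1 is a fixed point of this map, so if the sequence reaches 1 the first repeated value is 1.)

501 → 5³ + 0³ + 1³ = 126
126 → 1³ + 2³ + 6³ = 225
225 → 2³ + 2³ + 5³ = 141
141 → 1³ + 4³ + 1³ = 66
66 → 6³ + 6³ = 432
432 → 4³ + 3³ + 2³ = 99
99 → 9³ + 9³ = 1458
1458 → 1³ + 4³ + 5³ + 8³ = 702
702 → 7³ + 0³ + 2³ = 351
351 → 3³ + 5³ + 1³ = 153
153 → 1³ + 5³ + 3³ = 153  — 153 already appeared earlier.

153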